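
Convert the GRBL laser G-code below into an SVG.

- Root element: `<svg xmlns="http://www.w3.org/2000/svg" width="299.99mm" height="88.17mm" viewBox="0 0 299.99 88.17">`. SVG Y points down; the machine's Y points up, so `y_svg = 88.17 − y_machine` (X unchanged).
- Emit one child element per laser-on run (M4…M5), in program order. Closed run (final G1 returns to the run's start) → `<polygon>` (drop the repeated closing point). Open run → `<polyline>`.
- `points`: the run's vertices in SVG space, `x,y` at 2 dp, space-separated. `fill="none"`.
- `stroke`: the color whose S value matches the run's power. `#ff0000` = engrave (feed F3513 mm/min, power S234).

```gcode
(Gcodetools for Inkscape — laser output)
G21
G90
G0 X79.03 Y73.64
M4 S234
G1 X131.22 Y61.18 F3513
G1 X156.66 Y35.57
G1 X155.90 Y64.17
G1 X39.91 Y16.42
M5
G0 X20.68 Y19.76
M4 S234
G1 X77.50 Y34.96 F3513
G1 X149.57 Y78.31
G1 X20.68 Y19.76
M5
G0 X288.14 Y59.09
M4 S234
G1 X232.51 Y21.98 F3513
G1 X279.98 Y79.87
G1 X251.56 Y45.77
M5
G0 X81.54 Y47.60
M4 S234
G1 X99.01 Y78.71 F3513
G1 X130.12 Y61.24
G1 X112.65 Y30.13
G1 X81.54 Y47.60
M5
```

Each laser-on run becomes one SVG element. Flip Y back into SVG space with y_svg = 88.17 − y_machine. Every run uses S234, so all elements get stroke `#ff0000` (engrave).

Run 1: The run is open, so emit a `<polyline>` with points (Y-flipped): 79.03,14.53 131.22,26.99 156.66,52.60 155.90,24.00 39.91,71.75.

Run 2: The run returns to its start, so emit a `<polygon>` with points (Y-flipped): 20.68,68.41 77.50,53.21 149.57,9.86.

Run 3: The run is open, so emit a `<polyline>` with points (Y-flipped): 288.14,29.08 232.51,66.19 279.98,8.30 251.56,42.40.

Run 4: The run returns to its start, so emit a `<polygon>` with points (Y-flipped): 81.54,40.57 99.01,9.46 130.12,26.93 112.65,58.04.

<svg xmlns="http://www.w3.org/2000/svg" width="299.99mm" height="88.17mm" viewBox="0 0 299.99 88.17">
  <polyline points="79.03,14.53 131.22,26.99 156.66,52.60 155.90,24.00 39.91,71.75" fill="none" stroke="#ff0000"/>
  <polygon points="20.68,68.41 77.50,53.21 149.57,9.86" fill="none" stroke="#ff0000"/>
  <polyline points="288.14,29.08 232.51,66.19 279.98,8.30 251.56,42.40" fill="none" stroke="#ff0000"/>
  <polygon points="81.54,40.57 99.01,9.46 130.12,26.93 112.65,58.04" fill="none" stroke="#ff0000"/>
</svg>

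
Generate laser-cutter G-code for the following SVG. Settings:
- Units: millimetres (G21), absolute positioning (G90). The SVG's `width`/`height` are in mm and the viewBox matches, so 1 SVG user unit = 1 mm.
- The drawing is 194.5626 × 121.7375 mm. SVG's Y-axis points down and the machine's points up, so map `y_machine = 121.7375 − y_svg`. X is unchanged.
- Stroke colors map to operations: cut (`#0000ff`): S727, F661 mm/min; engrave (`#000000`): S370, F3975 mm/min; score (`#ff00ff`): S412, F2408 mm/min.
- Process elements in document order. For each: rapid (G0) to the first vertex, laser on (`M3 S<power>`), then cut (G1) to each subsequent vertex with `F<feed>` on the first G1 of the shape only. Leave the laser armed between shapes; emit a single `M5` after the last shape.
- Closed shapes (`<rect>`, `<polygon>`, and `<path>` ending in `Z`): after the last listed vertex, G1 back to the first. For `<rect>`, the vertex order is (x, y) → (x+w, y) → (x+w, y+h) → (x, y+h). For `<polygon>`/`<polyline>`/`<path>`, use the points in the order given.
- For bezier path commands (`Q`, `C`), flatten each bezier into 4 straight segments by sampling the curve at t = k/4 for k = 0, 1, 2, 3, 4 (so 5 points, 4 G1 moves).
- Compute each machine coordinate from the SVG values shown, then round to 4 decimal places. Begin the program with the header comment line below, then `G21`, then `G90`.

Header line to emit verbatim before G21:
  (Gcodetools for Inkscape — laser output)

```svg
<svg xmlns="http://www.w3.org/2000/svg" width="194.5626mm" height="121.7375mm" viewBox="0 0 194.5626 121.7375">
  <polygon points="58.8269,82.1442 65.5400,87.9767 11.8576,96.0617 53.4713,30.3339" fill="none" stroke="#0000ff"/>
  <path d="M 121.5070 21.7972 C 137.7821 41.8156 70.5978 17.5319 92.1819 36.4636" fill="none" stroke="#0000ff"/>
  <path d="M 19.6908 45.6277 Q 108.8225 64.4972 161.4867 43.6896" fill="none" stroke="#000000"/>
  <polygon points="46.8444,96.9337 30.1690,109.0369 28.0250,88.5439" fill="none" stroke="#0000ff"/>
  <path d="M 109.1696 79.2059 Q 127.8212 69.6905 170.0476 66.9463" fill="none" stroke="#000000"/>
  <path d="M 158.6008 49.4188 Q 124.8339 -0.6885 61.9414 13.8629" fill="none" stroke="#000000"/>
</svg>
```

viewBox `0 0 194.5626 121.7375` with mm width/height → 1 unit = 1 mm. Flip: y_m = 121.7375 − y_svg.

**Shape 1** — `<polygon>` closed polygon, stroke `#0000ff` → cut (S727, F661). Machine vertices: (58.8269,39.5933) → (65.5400,33.7608) → (11.8576,25.6758) → (53.4713,91.4036) → (58.8269,39.5933). Closed: final G1 returns to the first vertex.

**Shape 2** — `<path>` cubic bezier, stroke `#0000ff` → cut (S727, F661). Control points (SVG): P0=(121.5070,21.7972), P1=(137.7821,41.8156), P2=(70.5978,17.5319), P3=(92.1819,36.4636); sampled at t=k/4. Machine vertices: (121.5070,99.9403) → (120.7557,91.8657) → (104.8536,92.1996) → (89.9468,92.7372) → (92.1819,85.2739). Open path.

**Shape 3** — `<path>` quadratic bezier, stroke `#000000` → engrave (S370, F3975). Control points (SVG): P0=(19.6908,45.6277), P1=(108.8225,64.4972), P2=(161.4867,43.6896); sampled at t=k/4. Machine vertices: (19.6908,76.1098) → (61.9774,69.1549) → (99.7056,67.1596) → (132.8754,70.1239) → (161.4867,78.0479). Open path.

**Shape 4** — `<polygon>` regular polygon, stroke `#0000ff` → cut (S727, F661). Machine vertices: (46.8444,24.8038) → (30.1690,12.7006) → (28.0250,33.1936) → (46.8444,24.8038). Closed: final G1 returns to the first vertex.

**Shape 5** — `<path>` quadratic bezier, stroke `#000000` → engrave (S370, F3975). Control points (SVG): P0=(109.1696,79.2059), P1=(127.8212,69.6905), P2=(170.0476,66.9463); sampled at t=k/4. Machine vertices: (109.1696,42.5316) → (119.9688,46.8661) → (133.7149,50.3542) → (150.4078,52.9959) → (170.0476,54.7912). Open path.

**Shape 6** — `<path>` quadratic bezier, stroke `#000000` → engrave (S370, F3975). Control points (SVG): P0=(158.6008,49.4188), P1=(124.8339,-0.6885), P2=(61.9414,13.8629); sampled at t=k/4. Machine vertices: (158.6008,72.3187) → (139.8970,93.3312) → (117.5525,106.2613) → (91.5673,111.1091) → (61.9414,107.8746). Open path.

(Gcodetools for Inkscape — laser output)
G21
G90
G0 X58.8269 Y39.5933
M3 S727
G1 X65.5400 Y33.7608 F661
G1 X11.8576 Y25.6758
G1 X53.4713 Y91.4036
G1 X58.8269 Y39.5933
G0 X121.5070 Y99.9403
M3 S727
G1 X120.7557 Y91.8657 F661
G1 X104.8536 Y92.1996
G1 X89.9468 Y92.7372
G1 X92.1819 Y85.2739
G0 X19.6908 Y76.1098
M3 S370
G1 X61.9774 Y69.1549 F3975
G1 X99.7056 Y67.1596
G1 X132.8754 Y70.1239
G1 X161.4867 Y78.0479
G0 X46.8444 Y24.8038
M3 S727
G1 X30.1690 Y12.7006 F661
G1 X28.0250 Y33.1936
G1 X46.8444 Y24.8038
G0 X109.1696 Y42.5316
M3 S370
G1 X119.9688 Y46.8661 F3975
G1 X133.7149 Y50.3542
G1 X150.4078 Y52.9959
G1 X170.0476 Y54.7912
G0 X158.6008 Y72.3187
M3 S370
G1 X139.8970 Y93.3312 F3975
G1 X117.5525 Y106.2613
G1 X91.5673 Y111.1091
G1 X61.9414 Y107.8746
M5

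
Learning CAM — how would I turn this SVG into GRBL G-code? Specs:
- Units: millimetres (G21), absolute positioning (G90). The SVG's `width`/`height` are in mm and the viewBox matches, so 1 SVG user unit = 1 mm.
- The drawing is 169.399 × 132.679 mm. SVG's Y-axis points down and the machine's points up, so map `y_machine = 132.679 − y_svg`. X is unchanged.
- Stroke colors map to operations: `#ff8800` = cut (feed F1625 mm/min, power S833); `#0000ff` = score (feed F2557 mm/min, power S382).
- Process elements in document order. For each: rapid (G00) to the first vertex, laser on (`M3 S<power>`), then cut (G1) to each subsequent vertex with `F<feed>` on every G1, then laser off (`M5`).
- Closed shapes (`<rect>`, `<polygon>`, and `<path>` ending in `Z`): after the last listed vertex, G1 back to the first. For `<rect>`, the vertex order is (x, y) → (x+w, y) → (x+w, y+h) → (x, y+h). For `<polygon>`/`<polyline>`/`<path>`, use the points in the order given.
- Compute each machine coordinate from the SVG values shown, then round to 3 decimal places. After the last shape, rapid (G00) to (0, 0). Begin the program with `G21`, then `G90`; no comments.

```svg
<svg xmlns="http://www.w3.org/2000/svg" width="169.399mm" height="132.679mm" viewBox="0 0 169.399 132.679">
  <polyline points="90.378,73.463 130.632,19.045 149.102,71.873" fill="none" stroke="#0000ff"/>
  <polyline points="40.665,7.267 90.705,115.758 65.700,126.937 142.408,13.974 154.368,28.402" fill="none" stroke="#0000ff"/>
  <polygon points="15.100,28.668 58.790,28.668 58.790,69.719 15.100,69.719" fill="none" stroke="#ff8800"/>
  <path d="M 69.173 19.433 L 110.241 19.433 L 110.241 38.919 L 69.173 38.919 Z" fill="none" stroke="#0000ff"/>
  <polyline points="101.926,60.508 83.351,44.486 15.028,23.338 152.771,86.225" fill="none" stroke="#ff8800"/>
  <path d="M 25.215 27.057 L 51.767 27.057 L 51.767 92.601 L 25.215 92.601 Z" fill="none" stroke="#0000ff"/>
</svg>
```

G21
G90
G00 X90.378 Y59.216
M3 S382
G1 X130.632 Y113.634 F2557
G1 X149.102 Y60.806 F2557
M5
G00 X40.665 Y125.412
M3 S382
G1 X90.705 Y16.921 F2557
G1 X65.700 Y5.742 F2557
G1 X142.408 Y118.705 F2557
G1 X154.368 Y104.277 F2557
M5
G00 X15.100 Y104.011
M3 S833
G1 X58.790 Y104.011 F1625
G1 X58.790 Y62.960 F1625
G1 X15.100 Y62.960 F1625
G1 X15.100 Y104.011 F1625
M5
G00 X69.173 Y113.246
M3 S382
G1 X110.241 Y113.246 F2557
G1 X110.241 Y93.760 F2557
G1 X69.173 Y93.760 F2557
G1 X69.173 Y113.246 F2557
M5
G00 X101.926 Y72.171
M3 S833
G1 X83.351 Y88.193 F1625
G1 X15.028 Y109.341 F1625
G1 X152.771 Y46.454 F1625
M5
G00 X25.215 Y105.622
M3 S382
G1 X51.767 Y105.622 F2557
G1 X51.767 Y40.078 F2557
G1 X25.215 Y40.078 F2557
G1 X25.215 Y105.622 F2557
M5
G00 X0.000 Y0.000

viewBox `0 0 169.399 132.679` with mm width/height → 1 unit = 1 mm. Flip: y_m = 132.679 − y_svg.

**Shape 1** — `<polyline>` open polyline, stroke `#0000ff` → score (S382, F2557). Machine vertices: (90.378,59.216) → (130.632,113.634) → (149.102,60.806). Open path.

**Shape 2** — `<polyline>` open polyline, stroke `#0000ff` → score (S382, F2557). Machine vertices: (40.665,125.412) → (90.705,16.921) → (65.700,5.742) → (142.408,118.705) → (154.368,104.277). Open path.

**Shape 3** — `<polygon>` rectangle, stroke `#ff8800` → cut (S833, F1625). Machine vertices: (15.100,104.011) → (58.790,104.011) → (58.790,62.960) → (15.100,62.960) → (15.100,104.011). Closed: final G1 returns to the first vertex.

**Shape 4** — `<path>` rectangle, stroke `#0000ff` → score (S382, F2557). Machine vertices: (69.173,113.246) → (110.241,113.246) → (110.241,93.760) → (69.173,93.760) → (69.173,113.246). Closed: final G1 returns to the first vertex.

**Shape 5** — `<polyline>` open polyline, stroke `#ff8800` → cut (S833, F1625). Machine vertices: (101.926,72.171) → (83.351,88.193) → (15.028,109.341) → (152.771,46.454). Open path.

**Shape 6** — `<path>` rectangle, stroke `#0000ff` → score (S382, F2557). Machine vertices: (25.215,105.622) → (51.767,105.622) → (51.767,40.078) → (25.215,40.078) → (25.215,105.622). Closed: final G1 returns to the first vertex.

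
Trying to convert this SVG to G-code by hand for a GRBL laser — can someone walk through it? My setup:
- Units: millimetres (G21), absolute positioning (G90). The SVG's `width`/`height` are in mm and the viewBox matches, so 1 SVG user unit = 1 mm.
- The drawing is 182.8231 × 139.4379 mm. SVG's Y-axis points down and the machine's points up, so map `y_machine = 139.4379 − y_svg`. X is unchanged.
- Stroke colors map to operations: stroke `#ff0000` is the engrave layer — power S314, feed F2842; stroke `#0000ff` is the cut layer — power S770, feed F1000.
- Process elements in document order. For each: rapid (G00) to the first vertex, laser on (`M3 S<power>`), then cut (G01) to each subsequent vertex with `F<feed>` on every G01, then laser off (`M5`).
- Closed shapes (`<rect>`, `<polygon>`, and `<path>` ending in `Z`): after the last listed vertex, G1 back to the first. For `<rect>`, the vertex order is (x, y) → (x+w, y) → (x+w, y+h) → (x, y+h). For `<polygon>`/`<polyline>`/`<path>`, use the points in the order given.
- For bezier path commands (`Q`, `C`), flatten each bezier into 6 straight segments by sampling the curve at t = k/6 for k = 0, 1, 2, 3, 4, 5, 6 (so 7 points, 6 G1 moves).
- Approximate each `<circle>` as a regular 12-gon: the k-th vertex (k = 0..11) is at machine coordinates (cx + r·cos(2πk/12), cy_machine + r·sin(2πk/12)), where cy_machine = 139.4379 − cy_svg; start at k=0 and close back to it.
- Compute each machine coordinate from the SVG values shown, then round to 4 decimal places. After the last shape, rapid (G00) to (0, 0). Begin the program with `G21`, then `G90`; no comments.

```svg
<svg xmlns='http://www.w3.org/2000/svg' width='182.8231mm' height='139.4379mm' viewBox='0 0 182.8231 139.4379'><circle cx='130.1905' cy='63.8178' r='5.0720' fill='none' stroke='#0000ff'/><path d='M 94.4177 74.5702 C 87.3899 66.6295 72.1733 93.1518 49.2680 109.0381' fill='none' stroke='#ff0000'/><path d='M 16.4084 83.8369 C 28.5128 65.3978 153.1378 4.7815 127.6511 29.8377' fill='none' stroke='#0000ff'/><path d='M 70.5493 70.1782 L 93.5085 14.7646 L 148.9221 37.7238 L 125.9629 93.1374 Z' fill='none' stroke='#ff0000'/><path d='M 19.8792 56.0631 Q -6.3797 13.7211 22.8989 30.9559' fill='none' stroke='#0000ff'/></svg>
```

viewBox `0 0 182.8231 139.4379` with mm width/height → 1 unit = 1 mm. Flip: y_m = 139.4379 − y_svg.

**Shape 1** — `<circle>` circle, stroke `#0000ff` → cut (S770, F1000). Machine vertices: (135.2625,75.6201) → (134.5830,78.1561) → (132.7265,80.0126) → (130.1905,80.6921) → (127.6545,80.0126) → (125.7980,78.1561) → (125.1185,75.6201) → (125.7980,73.0841) → (127.6545,71.2276) → (130.1905,70.5481) → (132.7265,71.2276) → (134.5830,73.0841) → (135.2625,75.6201). Closed: final G1 returns to the first vertex.

**Shape 2** — `<path>` cubic bezier, stroke `#ff0000` → engrave (S314, F2842). Control points (SVG): P0=(94.4177,74.5702), P1=(87.3899,66.6295), P2=(72.1733,93.1518), P3=(49.2680,109.0381); sampled at t=k/6. Machine vertices: (94.4177,64.8677) → (90.2237,66.1749) → (84.6788,62.9911) → (77.7969,56.5689) → (69.5919,48.1611) → (60.0776,39.0205) → (49.2680,30.3998). Open path.

**Shape 3** — `<path>` cubic bezier, stroke `#0000ff` → cut (S770, F1000). Control points (SVG): P0=(16.4084,83.8369), P1=(28.5128,65.3978), P2=(153.1378,4.7815), P3=(127.6511,29.8377); sampled at t=k/6. Machine vertices: (16.4084,55.6010) → (30.6214,67.7434) → (56.2925,83.3640) → (86.1264,98.9113) → (112.8277,110.8341) → (129.1010,115.5808) → (127.6511,109.6002). Open path.

**Shape 4** — `<path>` regular polygon, stroke `#ff0000` → engrave (S314, F2842). Machine vertices: (70.5493,69.2597) → (93.5085,124.6733) → (148.9221,101.7141) → (125.9629,46.3005) → (70.5493,69.2597). Closed: final G1 returns to the first vertex.

**Shape 5** — `<path>` quadratic bezier, stroke `#0000ff` → cut (S770, F1000). Control points (SVG): P0=(19.8792,56.0631), P1=(-6.3797,13.7211), P2=(22.8989,30.9559); sampled at t=k/6. Machine vertices: (19.8792,83.3748) → (12.6689,95.8339) → (8.5441,104.9832) → (7.5047,110.8226) → (9.5507,113.3522) → (14.6821,112.5720) → (22.8989,108.4820). Open path.

G21
G90
G00 X135.2625 Y75.6201
M3 S770
G01 X134.5830 Y78.1561 F1000
G01 X132.7265 Y80.0126 F1000
G01 X130.1905 Y80.6921 F1000
G01 X127.6545 Y80.0126 F1000
G01 X125.7980 Y78.1561 F1000
G01 X125.1185 Y75.6201 F1000
G01 X125.7980 Y73.0841 F1000
G01 X127.6545 Y71.2276 F1000
G01 X130.1905 Y70.5481 F1000
G01 X132.7265 Y71.2276 F1000
G01 X134.5830 Y73.0841 F1000
G01 X135.2625 Y75.6201 F1000
M5
G00 X94.4177 Y64.8677
M3 S314
G01 X90.2237 Y66.1749 F2842
G01 X84.6788 Y62.9911 F2842
G01 X77.7969 Y56.5689 F2842
G01 X69.5919 Y48.1611 F2842
G01 X60.0776 Y39.0205 F2842
G01 X49.2680 Y30.3998 F2842
M5
G00 X16.4084 Y55.6010
M3 S770
G01 X30.6214 Y67.7434 F1000
G01 X56.2925 Y83.3640 F1000
G01 X86.1264 Y98.9113 F1000
G01 X112.8277 Y110.8341 F1000
G01 X129.1010 Y115.5808 F1000
G01 X127.6511 Y109.6002 F1000
M5
G00 X70.5493 Y69.2597
M3 S314
G01 X93.5085 Y124.6733 F2842
G01 X148.9221 Y101.7141 F2842
G01 X125.9629 Y46.3005 F2842
G01 X70.5493 Y69.2597 F2842
M5
G00 X19.8792 Y83.3748
M3 S770
G01 X12.6689 Y95.8339 F1000
G01 X8.5441 Y104.9832 F1000
G01 X7.5047 Y110.8226 F1000
G01 X9.5507 Y113.3522 F1000
G01 X14.6821 Y112.5720 F1000
G01 X22.8989 Y108.4820 F1000
M5
G00 X0.0000 Y0.0000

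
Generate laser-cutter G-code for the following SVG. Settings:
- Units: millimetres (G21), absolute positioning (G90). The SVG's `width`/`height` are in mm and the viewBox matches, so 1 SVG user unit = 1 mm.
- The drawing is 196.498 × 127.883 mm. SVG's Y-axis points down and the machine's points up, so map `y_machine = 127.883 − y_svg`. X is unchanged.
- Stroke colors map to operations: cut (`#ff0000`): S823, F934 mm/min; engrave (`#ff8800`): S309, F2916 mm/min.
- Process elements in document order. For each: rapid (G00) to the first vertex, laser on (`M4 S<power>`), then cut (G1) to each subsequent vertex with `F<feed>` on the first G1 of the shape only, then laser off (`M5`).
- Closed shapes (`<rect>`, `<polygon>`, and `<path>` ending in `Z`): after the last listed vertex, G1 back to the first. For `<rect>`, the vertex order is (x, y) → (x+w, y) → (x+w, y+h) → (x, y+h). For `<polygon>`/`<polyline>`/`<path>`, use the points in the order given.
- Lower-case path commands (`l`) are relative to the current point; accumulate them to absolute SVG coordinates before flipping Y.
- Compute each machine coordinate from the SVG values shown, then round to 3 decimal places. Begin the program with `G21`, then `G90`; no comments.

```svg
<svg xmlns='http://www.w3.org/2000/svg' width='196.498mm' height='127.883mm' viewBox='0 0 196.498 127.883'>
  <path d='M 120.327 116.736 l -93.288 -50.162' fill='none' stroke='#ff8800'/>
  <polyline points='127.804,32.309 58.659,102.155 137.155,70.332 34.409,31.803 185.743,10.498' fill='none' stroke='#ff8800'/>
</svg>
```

G21
G90
G00 X120.327 Y11.147
M4 S309
G1 X27.039 Y61.309 F2916
M5
G00 X127.804 Y95.574
M4 S309
G1 X58.659 Y25.728 F2916
G1 X137.155 Y57.551
G1 X34.409 Y96.080
G1 X185.743 Y117.385
M5

1 u = 1 mm; y_m = 127.883 − y.

[1] `<path>` line segment, #ff8800→engrave S309 F2916: (120.327,11.147) → (27.039,61.309)

[2] `<polyline>` open polyline, #ff8800→engrave S309 F2916: (127.804,95.574) → (58.659,25.728) → (137.155,57.551) → (34.409,96.080) → (185.743,117.385)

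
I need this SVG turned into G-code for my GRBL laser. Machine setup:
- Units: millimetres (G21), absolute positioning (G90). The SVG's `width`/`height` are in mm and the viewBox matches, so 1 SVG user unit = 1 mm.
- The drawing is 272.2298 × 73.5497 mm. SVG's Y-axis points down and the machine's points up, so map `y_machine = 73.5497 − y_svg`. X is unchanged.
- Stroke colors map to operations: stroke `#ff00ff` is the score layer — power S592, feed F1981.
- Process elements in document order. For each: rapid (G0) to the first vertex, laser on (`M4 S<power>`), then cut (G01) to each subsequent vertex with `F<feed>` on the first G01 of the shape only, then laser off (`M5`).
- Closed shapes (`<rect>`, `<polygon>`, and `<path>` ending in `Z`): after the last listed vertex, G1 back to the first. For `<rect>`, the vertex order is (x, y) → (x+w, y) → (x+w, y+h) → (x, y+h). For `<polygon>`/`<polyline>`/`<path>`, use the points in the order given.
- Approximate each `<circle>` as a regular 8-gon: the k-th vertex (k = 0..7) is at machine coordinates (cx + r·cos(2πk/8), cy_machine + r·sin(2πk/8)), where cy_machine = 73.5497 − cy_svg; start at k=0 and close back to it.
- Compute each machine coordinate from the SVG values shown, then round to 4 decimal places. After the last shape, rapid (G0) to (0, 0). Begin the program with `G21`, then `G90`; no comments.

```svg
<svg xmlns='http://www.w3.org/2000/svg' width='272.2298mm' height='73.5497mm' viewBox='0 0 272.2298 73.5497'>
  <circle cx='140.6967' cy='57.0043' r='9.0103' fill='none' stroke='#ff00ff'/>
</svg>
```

G21
G90
G0 X149.7070 Y16.5454
M4 S592
G01 X147.0679 Y22.9166 F1981
G01 X140.6967 Y25.5557
G01 X134.3255 Y22.9166
G01 X131.6864 Y16.5454
G01 X134.3255 Y10.1742
G01 X140.6967 Y7.5351
G01 X147.0679 Y10.1742
G01 X149.7070 Y16.5454
M5
G0 X0.0000 Y0.0000

1 u = 1 mm; y_m = 73.5497 − y.

[1] `<circle>` circle, #ff00ff→score S592 F1981: (149.7070,16.5454) → (147.0679,22.9166) → (140.6967,25.5557) → (134.3255,22.9166) → (131.6864,16.5454) → (134.3255,10.1742) → (140.6967,7.5351) → (147.0679,10.1742) → (149.7070,16.5454) (closed)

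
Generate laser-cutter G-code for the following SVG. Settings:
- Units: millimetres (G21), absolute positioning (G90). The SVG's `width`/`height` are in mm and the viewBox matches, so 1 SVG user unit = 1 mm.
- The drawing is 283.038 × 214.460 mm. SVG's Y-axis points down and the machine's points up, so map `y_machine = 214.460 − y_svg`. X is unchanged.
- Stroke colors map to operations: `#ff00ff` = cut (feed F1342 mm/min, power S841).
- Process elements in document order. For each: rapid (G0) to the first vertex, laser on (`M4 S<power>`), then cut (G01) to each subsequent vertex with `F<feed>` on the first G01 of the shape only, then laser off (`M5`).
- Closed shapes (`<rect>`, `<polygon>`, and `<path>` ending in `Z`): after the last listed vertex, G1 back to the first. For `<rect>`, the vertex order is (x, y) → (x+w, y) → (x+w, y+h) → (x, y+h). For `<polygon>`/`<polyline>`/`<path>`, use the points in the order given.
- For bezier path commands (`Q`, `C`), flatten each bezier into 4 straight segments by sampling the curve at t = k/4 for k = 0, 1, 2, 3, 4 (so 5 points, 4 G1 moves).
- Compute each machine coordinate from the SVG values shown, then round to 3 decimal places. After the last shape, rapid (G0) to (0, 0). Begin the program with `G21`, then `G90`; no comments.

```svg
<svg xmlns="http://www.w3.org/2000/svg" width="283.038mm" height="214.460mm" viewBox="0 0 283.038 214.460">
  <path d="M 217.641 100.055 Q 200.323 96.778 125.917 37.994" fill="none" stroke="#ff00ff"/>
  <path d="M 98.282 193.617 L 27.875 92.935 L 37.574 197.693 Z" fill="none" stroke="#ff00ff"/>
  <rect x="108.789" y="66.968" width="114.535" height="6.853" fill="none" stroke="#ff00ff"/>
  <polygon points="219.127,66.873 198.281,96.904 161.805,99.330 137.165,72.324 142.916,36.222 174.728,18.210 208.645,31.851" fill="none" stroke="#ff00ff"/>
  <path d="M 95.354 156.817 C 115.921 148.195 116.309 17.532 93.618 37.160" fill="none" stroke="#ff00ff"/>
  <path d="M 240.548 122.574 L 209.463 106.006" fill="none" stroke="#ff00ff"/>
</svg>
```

viewBox `0 0 283.038 214.460` with mm width/height → 1 unit = 1 mm. Flip: y_m = 214.460 − y_svg.

**Shape 1** — `<path>` quadratic bezier, stroke `#ff00ff` → cut (S841, F1342). Control points (SVG): P0=(217.641,100.055), P1=(200.323,96.778), P2=(125.917,37.994); sampled at t=k/4. Machine vertices: (217.641,114.405) → (205.414,119.513) → (186.051,131.559) → (159.552,150.543) → (125.917,176.466). Open path.

**Shape 2** — `<path>` closed polygon, stroke `#ff00ff` → cut (S841, F1342). Machine vertices: (98.282,20.843) → (27.875,121.525) → (37.574,16.767) → (98.282,20.843). Closed: final G1 returns to the first vertex.

**Shape 3** — `<rect>` rectangle, stroke `#ff00ff` → cut (S841, F1342). Machine vertices: (108.789,147.492) → (223.324,147.492) → (223.324,140.639) → (108.789,140.639) → (108.789,147.492). Closed: final G1 returns to the first vertex.

**Shape 4** — `<polygon>` regular polygon, stroke `#ff00ff` → cut (S841, F1342). Machine vertices: (219.127,147.587) → (198.281,117.556) → (161.805,115.130) → (137.165,142.136) → (142.916,178.238) → (174.728,196.250) → (208.645,182.609) → (219.127,147.587). Closed: final G1 returns to the first vertex.

**Shape 5** — `<path>` cubic bezier, stroke `#ff00ff` → cut (S841, F1342). Control points (SVG): P0=(95.354,156.817), P1=(115.921,148.195), P2=(116.309,17.532), P3=(93.618,37.160); sampled at t=k/4. Machine vertices: (95.354,57.643) → (106.950,82.737) → (110.708,128.065) → (106.354,168.097) → (93.618,177.300). Open path.

**Shape 6** — `<path>` line segment, stroke `#ff00ff` → cut (S841, F1342). Machine vertices: (240.548,91.886) → (209.463,108.454). Open path.

G21
G90
G0 X217.641 Y114.405
M4 S841
G01 X205.414 Y119.513 F1342
G01 X186.051 Y131.559
G01 X159.552 Y150.543
G01 X125.917 Y176.466
M5
G0 X98.282 Y20.843
M4 S841
G01 X27.875 Y121.525 F1342
G01 X37.574 Y16.767
G01 X98.282 Y20.843
M5
G0 X108.789 Y147.492
M4 S841
G01 X223.324 Y147.492 F1342
G01 X223.324 Y140.639
G01 X108.789 Y140.639
G01 X108.789 Y147.492
M5
G0 X219.127 Y147.587
M4 S841
G01 X198.281 Y117.556 F1342
G01 X161.805 Y115.130
G01 X137.165 Y142.136
G01 X142.916 Y178.238
G01 X174.728 Y196.250
G01 X208.645 Y182.609
G01 X219.127 Y147.587
M5
G0 X95.354 Y57.643
M4 S841
G01 X106.950 Y82.737 F1342
G01 X110.708 Y128.065
G01 X106.354 Y168.097
G01 X93.618 Y177.300
M5
G0 X240.548 Y91.886
M4 S841
G01 X209.463 Y108.454 F1342
M5
G0 X0.000 Y0.000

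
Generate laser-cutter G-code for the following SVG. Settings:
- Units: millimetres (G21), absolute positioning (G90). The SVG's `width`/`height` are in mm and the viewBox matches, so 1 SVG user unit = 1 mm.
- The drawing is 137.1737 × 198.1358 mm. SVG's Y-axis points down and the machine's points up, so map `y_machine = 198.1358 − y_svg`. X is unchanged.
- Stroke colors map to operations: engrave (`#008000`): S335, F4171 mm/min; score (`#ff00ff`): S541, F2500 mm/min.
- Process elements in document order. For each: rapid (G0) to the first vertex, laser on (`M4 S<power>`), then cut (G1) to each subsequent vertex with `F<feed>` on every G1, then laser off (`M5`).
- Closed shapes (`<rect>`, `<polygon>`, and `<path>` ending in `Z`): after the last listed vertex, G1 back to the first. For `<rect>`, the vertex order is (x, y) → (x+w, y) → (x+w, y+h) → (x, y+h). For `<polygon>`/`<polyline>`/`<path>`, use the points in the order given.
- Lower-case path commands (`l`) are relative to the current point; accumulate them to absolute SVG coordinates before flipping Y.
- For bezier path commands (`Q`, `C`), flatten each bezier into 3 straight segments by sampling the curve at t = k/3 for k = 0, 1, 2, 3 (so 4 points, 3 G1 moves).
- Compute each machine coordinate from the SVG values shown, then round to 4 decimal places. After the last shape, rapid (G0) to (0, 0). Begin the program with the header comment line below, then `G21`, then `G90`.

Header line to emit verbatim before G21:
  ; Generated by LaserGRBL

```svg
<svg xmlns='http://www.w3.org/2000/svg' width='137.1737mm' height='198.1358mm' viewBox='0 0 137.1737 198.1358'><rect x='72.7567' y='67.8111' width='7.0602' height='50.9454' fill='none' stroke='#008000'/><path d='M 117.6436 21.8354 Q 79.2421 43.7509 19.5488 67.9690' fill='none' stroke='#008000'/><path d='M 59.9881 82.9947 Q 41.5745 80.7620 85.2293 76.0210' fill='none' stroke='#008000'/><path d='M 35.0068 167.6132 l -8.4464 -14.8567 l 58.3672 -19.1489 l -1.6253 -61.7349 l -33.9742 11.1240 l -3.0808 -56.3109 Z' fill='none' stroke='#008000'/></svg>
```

; Generated by LaserGRBL
G21
G90
G0 X72.7567 Y130.3247
M4 S335
G1 X79.8169 Y130.3247 F4171
G1 X79.8169 Y79.3793 F4171
G1 X72.7567 Y79.3793 F4171
G1 X72.7567 Y130.3247 F4171
M5
G0 X117.6436 Y176.3004
M4 S335
G1 X89.6768 Y161.4342 F4171
G1 X56.9786 Y146.0564 F4171
G1 X19.5488 Y130.1668 F4171
M5
G0 X59.9881 Y115.1411
M4 S335
G1 X54.6089 Y116.9083 F4171
G1 X63.0226 Y119.2328 F4171
G1 X85.2293 Y122.1148 F4171
M5
G0 X35.0068 Y30.5226
M4 S335
G1 X26.5604 Y45.3793 F4171
G1 X84.9276 Y64.5282 F4171
G1 X83.3023 Y126.2631 F4171
G1 X49.3281 Y115.1391 F4171
G1 X46.2473 Y171.4500 F4171
G1 X35.0068 Y30.5226 F4171
M5
G0 X0.0000 Y0.0000

1 u = 1 mm; y_m = 198.1358 − y.

[1] `<rect>` rectangle, #008000→engrave S335 F4171: (72.7567,130.3247) → (79.8169,130.3247) → (79.8169,79.3793) → (72.7567,79.3793) → (72.7567,130.3247) (closed)

[2] `<path>` quadratic bezier, #008000→engrave S335 F4171: (117.6436,176.3004) → (89.6768,161.4342) → (56.9786,146.0564) → (19.5488,130.1668)

[3] `<path>` quadratic bezier, #008000→engrave S335 F4171: (59.9881,115.1411) → (54.6089,116.9083) → (63.0226,119.2328) → (85.2293,122.1148)

[4] `<path>` closed polygon, #008000→engrave S335 F4171: (35.0068,30.5226) → (26.5604,45.3793) → (84.9276,64.5282) → (83.3023,126.2631) → (49.3281,115.1391) → (46.2473,171.4500) → (35.0068,30.5226) (closed)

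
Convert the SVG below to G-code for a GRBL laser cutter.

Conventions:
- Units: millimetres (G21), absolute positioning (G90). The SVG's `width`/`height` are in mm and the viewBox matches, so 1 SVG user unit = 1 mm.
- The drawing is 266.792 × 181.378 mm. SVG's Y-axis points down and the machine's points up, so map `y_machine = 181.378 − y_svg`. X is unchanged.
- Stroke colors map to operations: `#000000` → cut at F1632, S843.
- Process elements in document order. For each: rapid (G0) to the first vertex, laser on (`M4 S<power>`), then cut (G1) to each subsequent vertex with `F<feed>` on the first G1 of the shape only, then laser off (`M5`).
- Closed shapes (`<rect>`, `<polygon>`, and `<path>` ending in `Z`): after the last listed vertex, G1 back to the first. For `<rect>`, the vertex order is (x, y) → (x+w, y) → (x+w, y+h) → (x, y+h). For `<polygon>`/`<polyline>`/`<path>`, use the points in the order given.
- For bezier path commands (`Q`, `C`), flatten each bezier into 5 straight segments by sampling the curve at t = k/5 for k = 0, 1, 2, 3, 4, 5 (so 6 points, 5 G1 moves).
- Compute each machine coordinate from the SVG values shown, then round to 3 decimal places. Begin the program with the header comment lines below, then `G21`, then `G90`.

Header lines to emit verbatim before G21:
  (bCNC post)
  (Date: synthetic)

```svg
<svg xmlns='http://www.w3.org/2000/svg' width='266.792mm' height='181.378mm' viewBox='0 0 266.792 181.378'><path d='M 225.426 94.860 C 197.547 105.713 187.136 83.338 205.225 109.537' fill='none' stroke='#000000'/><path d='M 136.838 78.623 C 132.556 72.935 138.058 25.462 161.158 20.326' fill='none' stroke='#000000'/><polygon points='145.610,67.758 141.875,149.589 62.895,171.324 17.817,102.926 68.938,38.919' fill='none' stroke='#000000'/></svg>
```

(bCNC post)
(Date: synthetic)
G21
G90
G0 X225.426 Y86.518
M4 S843
G1 X210.883 Y83.339 F1632
G1 X201.062 Y84.209
G1 X196.492 Y85.200
G1 X197.703 Y82.386
G1 X205.225 Y71.841
M5
G0 X136.838 Y102.755
M4 S843
G1 X135.505 Y110.509 F1632
G1 X136.896 Y124.254
G1 X141.385 Y139.951
G1 X149.347 Y153.563
G1 X161.158 Y161.052
M5
G0 X145.610 Y113.620
M4 S843
G1 X141.875 Y31.789 F1632
G1 X62.895 Y10.054
G1 X17.817 Y78.452
G1 X68.938 Y142.459
G1 X145.610 Y113.620
M5

1 u = 1 mm; y_m = 181.378 − y.

[1] `<path>` cubic bezier, #000000→cut S843 F1632: (225.426,86.518) → (210.883,83.339) → (201.062,84.209) → (196.492,85.200) → (197.703,82.386) → (205.225,71.841)

[2] `<path>` cubic bezier, #000000→cut S843 F1632: (136.838,102.755) → (135.505,110.509) → (136.896,124.254) → (141.385,139.951) → (149.347,153.563) → (161.158,161.052)

[3] `<polygon>` regular polygon, #000000→cut S843 F1632: (145.610,113.620) → (141.875,31.789) → (62.895,10.054) → (17.817,78.452) → (68.938,142.459) → (145.610,113.620) (closed)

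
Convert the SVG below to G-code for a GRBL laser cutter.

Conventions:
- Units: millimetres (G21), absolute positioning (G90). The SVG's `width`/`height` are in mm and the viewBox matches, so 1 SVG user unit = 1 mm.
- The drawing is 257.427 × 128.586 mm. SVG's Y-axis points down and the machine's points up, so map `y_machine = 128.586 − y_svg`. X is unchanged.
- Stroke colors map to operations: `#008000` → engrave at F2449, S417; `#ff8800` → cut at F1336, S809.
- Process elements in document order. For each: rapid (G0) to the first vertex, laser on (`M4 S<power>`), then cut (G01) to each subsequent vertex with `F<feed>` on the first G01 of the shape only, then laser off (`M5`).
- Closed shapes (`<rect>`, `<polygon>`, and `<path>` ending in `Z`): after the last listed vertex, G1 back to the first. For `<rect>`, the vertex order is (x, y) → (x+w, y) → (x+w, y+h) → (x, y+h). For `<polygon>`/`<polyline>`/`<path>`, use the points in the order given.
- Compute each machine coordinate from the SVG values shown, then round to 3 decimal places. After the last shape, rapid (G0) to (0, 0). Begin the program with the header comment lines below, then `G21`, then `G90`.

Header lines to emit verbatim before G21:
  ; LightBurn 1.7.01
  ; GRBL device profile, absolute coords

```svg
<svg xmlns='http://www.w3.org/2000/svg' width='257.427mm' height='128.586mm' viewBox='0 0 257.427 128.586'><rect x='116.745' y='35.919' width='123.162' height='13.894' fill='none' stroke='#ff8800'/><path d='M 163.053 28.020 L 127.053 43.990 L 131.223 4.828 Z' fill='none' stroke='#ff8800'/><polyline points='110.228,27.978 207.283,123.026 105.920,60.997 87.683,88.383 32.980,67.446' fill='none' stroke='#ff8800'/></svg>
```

; LightBurn 1.7.01
; GRBL device profile, absolute coords
G21
G90
G0 X116.745 Y92.667
M4 S809
G01 X239.907 Y92.667 F1336
G01 X239.907 Y78.773
G01 X116.745 Y78.773
G01 X116.745 Y92.667
M5
G0 X163.053 Y100.566
M4 S809
G01 X127.053 Y84.596 F1336
G01 X131.223 Y123.758
G01 X163.053 Y100.566
M5
G0 X110.228 Y100.608
M4 S809
G01 X207.283 Y5.560 F1336
G01 X105.920 Y67.589
G01 X87.683 Y40.203
G01 X32.980 Y61.140
M5
G0 X0.000 Y0.000

1 u = 1 mm; y_m = 128.586 − y.

[1] `<rect>` rectangle, #ff8800→cut S809 F1336: (116.745,92.667) → (239.907,92.667) → (239.907,78.773) → (116.745,78.773) → (116.745,92.667) (closed)

[2] `<path>` regular polygon, #ff8800→cut S809 F1336: (163.053,100.566) → (127.053,84.596) → (131.223,123.758) → (163.053,100.566) (closed)

[3] `<polyline>` open polyline, #ff8800→cut S809 F1336: (110.228,100.608) → (207.283,5.560) → (105.920,67.589) → (87.683,40.203) → (32.980,61.140)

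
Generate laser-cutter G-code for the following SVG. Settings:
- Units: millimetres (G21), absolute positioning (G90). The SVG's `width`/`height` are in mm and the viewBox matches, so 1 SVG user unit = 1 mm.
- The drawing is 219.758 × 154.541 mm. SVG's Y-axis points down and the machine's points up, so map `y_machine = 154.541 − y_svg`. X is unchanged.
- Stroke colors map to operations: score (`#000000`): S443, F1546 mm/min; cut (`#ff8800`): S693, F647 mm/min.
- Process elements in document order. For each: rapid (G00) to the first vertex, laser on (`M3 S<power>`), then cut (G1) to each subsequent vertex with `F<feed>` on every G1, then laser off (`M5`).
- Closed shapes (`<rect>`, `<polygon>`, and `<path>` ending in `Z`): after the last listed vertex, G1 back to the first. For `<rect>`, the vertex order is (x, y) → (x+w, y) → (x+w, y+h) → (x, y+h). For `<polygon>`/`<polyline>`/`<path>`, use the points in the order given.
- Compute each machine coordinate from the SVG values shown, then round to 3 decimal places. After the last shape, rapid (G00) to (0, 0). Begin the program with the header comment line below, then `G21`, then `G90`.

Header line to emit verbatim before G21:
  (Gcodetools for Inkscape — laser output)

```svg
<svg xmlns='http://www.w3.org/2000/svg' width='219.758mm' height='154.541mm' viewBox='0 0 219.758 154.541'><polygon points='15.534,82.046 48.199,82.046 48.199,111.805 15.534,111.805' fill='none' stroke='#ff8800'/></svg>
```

(Gcodetools for Inkscape — laser output)
G21
G90
G00 X15.534 Y72.495
M3 S693
G1 X48.199 Y72.495 F647
G1 X48.199 Y42.736 F647
G1 X15.534 Y42.736 F647
G1 X15.534 Y72.495 F647
M5
G00 X0.000 Y0.000

Since the viewBox matches the mm dimensions, user units are millimetres directly. The only transform is the Y-flip y_m = 154.541 − y_svg.

Shape 1 is a rectangle drawn with `<polygon>`. Its stroke #ff8800 means cut at S693, F647. After flipping Y the toolpath is (15.534,72.495) → (48.199,72.495) → (48.199,42.736) → (15.534,42.736) → (15.534,72.495), returning to the start.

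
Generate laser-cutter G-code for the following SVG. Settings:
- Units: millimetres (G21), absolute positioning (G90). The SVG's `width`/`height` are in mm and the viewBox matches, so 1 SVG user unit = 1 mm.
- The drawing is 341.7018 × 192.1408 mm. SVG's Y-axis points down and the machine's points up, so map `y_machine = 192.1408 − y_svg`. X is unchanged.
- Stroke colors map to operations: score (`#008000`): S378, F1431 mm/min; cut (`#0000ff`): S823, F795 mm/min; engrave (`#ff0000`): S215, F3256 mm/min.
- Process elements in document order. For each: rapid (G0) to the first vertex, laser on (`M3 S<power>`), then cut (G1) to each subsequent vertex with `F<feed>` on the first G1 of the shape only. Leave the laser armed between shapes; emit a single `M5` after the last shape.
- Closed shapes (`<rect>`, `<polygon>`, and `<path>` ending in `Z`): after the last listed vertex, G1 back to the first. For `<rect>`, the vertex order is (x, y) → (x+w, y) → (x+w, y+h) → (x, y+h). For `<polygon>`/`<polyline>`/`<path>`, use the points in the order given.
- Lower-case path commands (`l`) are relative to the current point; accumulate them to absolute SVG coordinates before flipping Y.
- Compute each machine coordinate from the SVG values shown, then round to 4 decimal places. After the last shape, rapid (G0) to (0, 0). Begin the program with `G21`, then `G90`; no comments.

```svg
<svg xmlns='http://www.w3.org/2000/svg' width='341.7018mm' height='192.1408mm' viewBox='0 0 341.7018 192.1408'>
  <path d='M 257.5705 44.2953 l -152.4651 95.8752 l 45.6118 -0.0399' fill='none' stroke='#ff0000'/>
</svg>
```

G21
G90
G0 X257.5705 Y147.8455
M3 S215
G1 X105.1054 Y51.9703 F3256
G1 X150.7172 Y52.0102
M5
G0 X0.0000 Y0.0000

1 u = 1 mm; y_m = 192.1408 − y.

[1] `<path>` open polyline, #ff0000→engrave S215 F3256: (257.5705,147.8455) → (105.1054,51.9703) → (150.7172,52.0102)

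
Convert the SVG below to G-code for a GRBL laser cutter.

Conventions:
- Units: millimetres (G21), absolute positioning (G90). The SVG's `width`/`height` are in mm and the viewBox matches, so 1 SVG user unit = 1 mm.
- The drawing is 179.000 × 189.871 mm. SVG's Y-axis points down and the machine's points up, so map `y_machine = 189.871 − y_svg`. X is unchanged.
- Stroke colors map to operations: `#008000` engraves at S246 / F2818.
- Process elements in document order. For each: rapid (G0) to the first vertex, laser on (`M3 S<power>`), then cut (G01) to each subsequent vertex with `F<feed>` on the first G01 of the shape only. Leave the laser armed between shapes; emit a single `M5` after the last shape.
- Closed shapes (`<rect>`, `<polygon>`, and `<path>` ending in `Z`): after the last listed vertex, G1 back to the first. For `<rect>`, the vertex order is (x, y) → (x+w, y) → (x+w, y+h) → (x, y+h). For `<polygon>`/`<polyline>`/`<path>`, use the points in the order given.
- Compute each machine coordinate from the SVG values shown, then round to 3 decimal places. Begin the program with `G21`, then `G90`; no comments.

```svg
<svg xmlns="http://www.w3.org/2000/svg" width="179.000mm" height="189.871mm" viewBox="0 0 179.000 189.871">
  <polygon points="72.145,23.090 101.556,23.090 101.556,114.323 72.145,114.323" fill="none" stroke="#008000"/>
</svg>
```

1 u = 1 mm; y_m = 189.871 − y.

[1] `<polygon>` rectangle, #008000→engrave S246 F2818: (72.145,166.781) → (101.556,166.781) → (101.556,75.548) → (72.145,75.548) → (72.145,166.781) (closed)

G21
G90
G0 X72.145 Y166.781
M3 S246
G01 X101.556 Y166.781 F2818
G01 X101.556 Y75.548
G01 X72.145 Y75.548
G01 X72.145 Y166.781
M5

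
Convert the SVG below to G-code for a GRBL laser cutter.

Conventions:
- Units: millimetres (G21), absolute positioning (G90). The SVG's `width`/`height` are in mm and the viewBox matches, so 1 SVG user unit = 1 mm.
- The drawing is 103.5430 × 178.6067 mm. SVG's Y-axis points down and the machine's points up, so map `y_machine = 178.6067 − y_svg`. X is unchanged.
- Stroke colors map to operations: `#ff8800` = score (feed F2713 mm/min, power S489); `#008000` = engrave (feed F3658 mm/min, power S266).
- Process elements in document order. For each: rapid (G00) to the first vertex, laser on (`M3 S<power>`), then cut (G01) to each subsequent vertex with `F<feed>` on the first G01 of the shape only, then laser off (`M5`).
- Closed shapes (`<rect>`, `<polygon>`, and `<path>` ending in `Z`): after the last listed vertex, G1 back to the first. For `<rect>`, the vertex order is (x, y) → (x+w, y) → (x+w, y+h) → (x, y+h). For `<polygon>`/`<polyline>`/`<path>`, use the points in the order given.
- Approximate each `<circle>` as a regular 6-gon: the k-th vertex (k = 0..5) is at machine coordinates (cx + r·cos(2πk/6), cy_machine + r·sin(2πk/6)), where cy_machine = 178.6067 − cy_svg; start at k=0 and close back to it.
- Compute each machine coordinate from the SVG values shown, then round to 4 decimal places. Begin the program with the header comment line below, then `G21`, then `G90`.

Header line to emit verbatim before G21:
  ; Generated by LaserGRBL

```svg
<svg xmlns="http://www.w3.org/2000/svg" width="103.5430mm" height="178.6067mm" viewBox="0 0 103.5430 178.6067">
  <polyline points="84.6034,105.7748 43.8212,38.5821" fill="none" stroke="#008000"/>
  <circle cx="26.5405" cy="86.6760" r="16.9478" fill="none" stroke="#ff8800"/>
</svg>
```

1 u = 1 mm; y_m = 178.6067 − y.

[1] `<polyline>` line segment, #008000→engrave S266 F3658: (84.6034,72.8319) → (43.8212,140.0246)

[2] `<circle>` circle, #ff8800→score S489 F2713: (43.4883,91.9307) → (35.0144,106.6079) → (18.0666,106.6079) → (9.5927,91.9307) → (18.0666,77.2535) → (35.0144,77.2535) → (43.4883,91.9307) (closed)

; Generated by LaserGRBL
G21
G90
G00 X84.6034 Y72.8319
M3 S266
G01 X43.8212 Y140.0246 F3658
M5
G00 X43.4883 Y91.9307
M3 S489
G01 X35.0144 Y106.6079 F2713
G01 X18.0666 Y106.6079
G01 X9.5927 Y91.9307
G01 X18.0666 Y77.2535
G01 X35.0144 Y77.2535
G01 X43.4883 Y91.9307
M5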